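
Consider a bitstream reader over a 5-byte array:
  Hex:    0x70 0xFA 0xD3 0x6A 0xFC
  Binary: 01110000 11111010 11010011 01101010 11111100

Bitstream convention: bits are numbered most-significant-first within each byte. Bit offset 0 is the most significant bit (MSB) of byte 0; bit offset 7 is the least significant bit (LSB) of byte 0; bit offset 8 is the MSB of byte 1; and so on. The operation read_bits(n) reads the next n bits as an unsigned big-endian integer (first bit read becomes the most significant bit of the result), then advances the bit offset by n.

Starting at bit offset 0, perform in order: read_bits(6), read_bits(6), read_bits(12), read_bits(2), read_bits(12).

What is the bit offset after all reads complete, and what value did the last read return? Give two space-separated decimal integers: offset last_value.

Read 1: bits[0:6] width=6 -> value=28 (bin 011100); offset now 6 = byte 0 bit 6; 34 bits remain
Read 2: bits[6:12] width=6 -> value=15 (bin 001111); offset now 12 = byte 1 bit 4; 28 bits remain
Read 3: bits[12:24] width=12 -> value=2771 (bin 101011010011); offset now 24 = byte 3 bit 0; 16 bits remain
Read 4: bits[24:26] width=2 -> value=1 (bin 01); offset now 26 = byte 3 bit 2; 14 bits remain
Read 5: bits[26:38] width=12 -> value=2751 (bin 101010111111); offset now 38 = byte 4 bit 6; 2 bits remain

Answer: 38 2751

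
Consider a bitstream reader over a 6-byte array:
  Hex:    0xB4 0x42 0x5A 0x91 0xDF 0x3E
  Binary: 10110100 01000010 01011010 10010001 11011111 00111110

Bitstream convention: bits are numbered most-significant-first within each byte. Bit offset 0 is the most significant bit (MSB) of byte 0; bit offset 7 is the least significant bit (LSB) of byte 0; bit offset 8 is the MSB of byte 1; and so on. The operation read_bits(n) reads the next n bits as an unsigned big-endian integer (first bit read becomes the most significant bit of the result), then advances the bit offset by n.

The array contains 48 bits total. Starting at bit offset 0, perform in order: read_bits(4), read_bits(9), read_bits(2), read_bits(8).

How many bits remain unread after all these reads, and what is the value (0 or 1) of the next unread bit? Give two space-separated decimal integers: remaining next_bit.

Answer: 25 0

Derivation:
Read 1: bits[0:4] width=4 -> value=11 (bin 1011); offset now 4 = byte 0 bit 4; 44 bits remain
Read 2: bits[4:13] width=9 -> value=136 (bin 010001000); offset now 13 = byte 1 bit 5; 35 bits remain
Read 3: bits[13:15] width=2 -> value=1 (bin 01); offset now 15 = byte 1 bit 7; 33 bits remain
Read 4: bits[15:23] width=8 -> value=45 (bin 00101101); offset now 23 = byte 2 bit 7; 25 bits remain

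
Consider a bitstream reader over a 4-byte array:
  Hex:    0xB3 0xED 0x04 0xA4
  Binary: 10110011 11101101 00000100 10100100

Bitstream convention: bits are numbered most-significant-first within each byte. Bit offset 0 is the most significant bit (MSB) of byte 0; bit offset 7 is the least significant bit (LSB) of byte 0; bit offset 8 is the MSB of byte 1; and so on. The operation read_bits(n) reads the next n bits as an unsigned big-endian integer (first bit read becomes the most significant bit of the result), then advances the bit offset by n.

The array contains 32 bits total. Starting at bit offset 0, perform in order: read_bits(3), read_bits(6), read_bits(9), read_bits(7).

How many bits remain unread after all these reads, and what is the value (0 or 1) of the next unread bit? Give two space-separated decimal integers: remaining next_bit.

Read 1: bits[0:3] width=3 -> value=5 (bin 101); offset now 3 = byte 0 bit 3; 29 bits remain
Read 2: bits[3:9] width=6 -> value=39 (bin 100111); offset now 9 = byte 1 bit 1; 23 bits remain
Read 3: bits[9:18] width=9 -> value=436 (bin 110110100); offset now 18 = byte 2 bit 2; 14 bits remain
Read 4: bits[18:25] width=7 -> value=9 (bin 0001001); offset now 25 = byte 3 bit 1; 7 bits remain

Answer: 7 0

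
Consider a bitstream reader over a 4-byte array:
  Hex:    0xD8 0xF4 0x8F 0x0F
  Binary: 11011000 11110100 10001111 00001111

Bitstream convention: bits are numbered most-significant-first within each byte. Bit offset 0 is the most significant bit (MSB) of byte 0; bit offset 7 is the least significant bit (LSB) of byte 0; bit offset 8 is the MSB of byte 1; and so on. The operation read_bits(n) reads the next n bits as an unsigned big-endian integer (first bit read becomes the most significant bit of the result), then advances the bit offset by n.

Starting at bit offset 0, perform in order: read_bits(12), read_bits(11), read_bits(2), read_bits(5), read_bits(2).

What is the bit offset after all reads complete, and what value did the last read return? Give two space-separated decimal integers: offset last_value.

Read 1: bits[0:12] width=12 -> value=3471 (bin 110110001111); offset now 12 = byte 1 bit 4; 20 bits remain
Read 2: bits[12:23] width=11 -> value=583 (bin 01001000111); offset now 23 = byte 2 bit 7; 9 bits remain
Read 3: bits[23:25] width=2 -> value=2 (bin 10); offset now 25 = byte 3 bit 1; 7 bits remain
Read 4: bits[25:30] width=5 -> value=3 (bin 00011); offset now 30 = byte 3 bit 6; 2 bits remain
Read 5: bits[30:32] width=2 -> value=3 (bin 11); offset now 32 = byte 4 bit 0; 0 bits remain

Answer: 32 3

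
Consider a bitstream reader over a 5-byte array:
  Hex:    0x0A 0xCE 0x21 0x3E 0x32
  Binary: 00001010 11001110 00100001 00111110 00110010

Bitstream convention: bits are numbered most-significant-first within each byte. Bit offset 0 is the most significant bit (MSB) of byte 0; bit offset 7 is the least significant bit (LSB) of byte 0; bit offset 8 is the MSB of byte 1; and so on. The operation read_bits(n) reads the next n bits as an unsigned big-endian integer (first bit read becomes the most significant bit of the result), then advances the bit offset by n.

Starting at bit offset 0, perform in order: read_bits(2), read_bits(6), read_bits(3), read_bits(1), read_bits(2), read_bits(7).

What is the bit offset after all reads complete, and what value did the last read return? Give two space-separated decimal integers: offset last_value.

Read 1: bits[0:2] width=2 -> value=0 (bin 00); offset now 2 = byte 0 bit 2; 38 bits remain
Read 2: bits[2:8] width=6 -> value=10 (bin 001010); offset now 8 = byte 1 bit 0; 32 bits remain
Read 3: bits[8:11] width=3 -> value=6 (bin 110); offset now 11 = byte 1 bit 3; 29 bits remain
Read 4: bits[11:12] width=1 -> value=0 (bin 0); offset now 12 = byte 1 bit 4; 28 bits remain
Read 5: bits[12:14] width=2 -> value=3 (bin 11); offset now 14 = byte 1 bit 6; 26 bits remain
Read 6: bits[14:21] width=7 -> value=68 (bin 1000100); offset now 21 = byte 2 bit 5; 19 bits remain

Answer: 21 68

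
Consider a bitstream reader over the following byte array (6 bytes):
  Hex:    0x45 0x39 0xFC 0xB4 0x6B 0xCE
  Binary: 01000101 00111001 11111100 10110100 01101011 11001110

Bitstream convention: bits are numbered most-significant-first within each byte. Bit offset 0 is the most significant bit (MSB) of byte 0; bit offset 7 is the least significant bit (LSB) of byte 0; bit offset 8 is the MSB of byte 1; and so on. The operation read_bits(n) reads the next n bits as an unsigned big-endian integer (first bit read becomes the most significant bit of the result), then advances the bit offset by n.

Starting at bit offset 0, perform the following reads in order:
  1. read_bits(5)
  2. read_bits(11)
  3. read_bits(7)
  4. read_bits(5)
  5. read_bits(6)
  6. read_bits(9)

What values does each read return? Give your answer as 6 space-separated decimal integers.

Answer: 8 1337 126 11 17 350

Derivation:
Read 1: bits[0:5] width=5 -> value=8 (bin 01000); offset now 5 = byte 0 bit 5; 43 bits remain
Read 2: bits[5:16] width=11 -> value=1337 (bin 10100111001); offset now 16 = byte 2 bit 0; 32 bits remain
Read 3: bits[16:23] width=7 -> value=126 (bin 1111110); offset now 23 = byte 2 bit 7; 25 bits remain
Read 4: bits[23:28] width=5 -> value=11 (bin 01011); offset now 28 = byte 3 bit 4; 20 bits remain
Read 5: bits[28:34] width=6 -> value=17 (bin 010001); offset now 34 = byte 4 bit 2; 14 bits remain
Read 6: bits[34:43] width=9 -> value=350 (bin 101011110); offset now 43 = byte 5 bit 3; 5 bits remain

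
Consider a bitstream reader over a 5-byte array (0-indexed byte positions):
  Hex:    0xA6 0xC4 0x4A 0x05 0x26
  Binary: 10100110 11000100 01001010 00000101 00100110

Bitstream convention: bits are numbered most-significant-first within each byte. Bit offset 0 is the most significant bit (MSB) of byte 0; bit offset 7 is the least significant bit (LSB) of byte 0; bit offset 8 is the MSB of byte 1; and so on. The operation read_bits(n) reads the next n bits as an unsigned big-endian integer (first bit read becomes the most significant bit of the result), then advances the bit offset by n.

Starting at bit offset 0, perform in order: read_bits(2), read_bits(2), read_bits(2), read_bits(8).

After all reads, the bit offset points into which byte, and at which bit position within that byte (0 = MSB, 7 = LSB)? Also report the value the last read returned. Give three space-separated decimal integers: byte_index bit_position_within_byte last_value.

Read 1: bits[0:2] width=2 -> value=2 (bin 10); offset now 2 = byte 0 bit 2; 38 bits remain
Read 2: bits[2:4] width=2 -> value=2 (bin 10); offset now 4 = byte 0 bit 4; 36 bits remain
Read 3: bits[4:6] width=2 -> value=1 (bin 01); offset now 6 = byte 0 bit 6; 34 bits remain
Read 4: bits[6:14] width=8 -> value=177 (bin 10110001); offset now 14 = byte 1 bit 6; 26 bits remain

Answer: 1 6 177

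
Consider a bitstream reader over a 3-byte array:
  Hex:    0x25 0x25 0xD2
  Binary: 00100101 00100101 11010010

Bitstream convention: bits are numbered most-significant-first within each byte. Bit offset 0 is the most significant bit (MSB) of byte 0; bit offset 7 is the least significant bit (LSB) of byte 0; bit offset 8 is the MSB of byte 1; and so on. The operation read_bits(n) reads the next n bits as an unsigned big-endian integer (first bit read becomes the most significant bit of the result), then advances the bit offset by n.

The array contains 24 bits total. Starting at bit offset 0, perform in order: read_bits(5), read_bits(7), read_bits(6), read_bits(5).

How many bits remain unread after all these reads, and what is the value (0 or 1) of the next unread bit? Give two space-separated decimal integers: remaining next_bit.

Answer: 1 0

Derivation:
Read 1: bits[0:5] width=5 -> value=4 (bin 00100); offset now 5 = byte 0 bit 5; 19 bits remain
Read 2: bits[5:12] width=7 -> value=82 (bin 1010010); offset now 12 = byte 1 bit 4; 12 bits remain
Read 3: bits[12:18] width=6 -> value=23 (bin 010111); offset now 18 = byte 2 bit 2; 6 bits remain
Read 4: bits[18:23] width=5 -> value=9 (bin 01001); offset now 23 = byte 2 bit 7; 1 bits remain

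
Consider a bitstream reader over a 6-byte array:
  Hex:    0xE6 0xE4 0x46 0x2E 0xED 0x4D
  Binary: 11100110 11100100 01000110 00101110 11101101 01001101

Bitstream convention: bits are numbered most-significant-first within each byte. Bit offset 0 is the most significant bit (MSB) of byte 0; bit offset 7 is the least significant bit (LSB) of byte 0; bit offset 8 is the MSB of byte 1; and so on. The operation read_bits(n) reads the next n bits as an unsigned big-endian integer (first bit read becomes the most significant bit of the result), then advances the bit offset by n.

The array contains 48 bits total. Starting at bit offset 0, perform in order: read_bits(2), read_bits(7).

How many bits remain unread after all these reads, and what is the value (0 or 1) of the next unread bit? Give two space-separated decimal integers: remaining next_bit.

Answer: 39 1

Derivation:
Read 1: bits[0:2] width=2 -> value=3 (bin 11); offset now 2 = byte 0 bit 2; 46 bits remain
Read 2: bits[2:9] width=7 -> value=77 (bin 1001101); offset now 9 = byte 1 bit 1; 39 bits remain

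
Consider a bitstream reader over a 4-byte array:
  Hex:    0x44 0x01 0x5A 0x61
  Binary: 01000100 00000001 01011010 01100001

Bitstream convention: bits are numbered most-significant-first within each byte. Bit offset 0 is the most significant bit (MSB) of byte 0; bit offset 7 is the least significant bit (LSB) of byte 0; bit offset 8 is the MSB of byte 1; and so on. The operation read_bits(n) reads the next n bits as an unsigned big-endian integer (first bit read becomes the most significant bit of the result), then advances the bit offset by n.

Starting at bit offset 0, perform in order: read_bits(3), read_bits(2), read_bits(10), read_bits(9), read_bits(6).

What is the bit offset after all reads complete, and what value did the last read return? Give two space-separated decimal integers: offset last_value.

Answer: 30 24

Derivation:
Read 1: bits[0:3] width=3 -> value=2 (bin 010); offset now 3 = byte 0 bit 3; 29 bits remain
Read 2: bits[3:5] width=2 -> value=0 (bin 00); offset now 5 = byte 0 bit 5; 27 bits remain
Read 3: bits[5:15] width=10 -> value=512 (bin 1000000000); offset now 15 = byte 1 bit 7; 17 bits remain
Read 4: bits[15:24] width=9 -> value=346 (bin 101011010); offset now 24 = byte 3 bit 0; 8 bits remain
Read 5: bits[24:30] width=6 -> value=24 (bin 011000); offset now 30 = byte 3 bit 6; 2 bits remain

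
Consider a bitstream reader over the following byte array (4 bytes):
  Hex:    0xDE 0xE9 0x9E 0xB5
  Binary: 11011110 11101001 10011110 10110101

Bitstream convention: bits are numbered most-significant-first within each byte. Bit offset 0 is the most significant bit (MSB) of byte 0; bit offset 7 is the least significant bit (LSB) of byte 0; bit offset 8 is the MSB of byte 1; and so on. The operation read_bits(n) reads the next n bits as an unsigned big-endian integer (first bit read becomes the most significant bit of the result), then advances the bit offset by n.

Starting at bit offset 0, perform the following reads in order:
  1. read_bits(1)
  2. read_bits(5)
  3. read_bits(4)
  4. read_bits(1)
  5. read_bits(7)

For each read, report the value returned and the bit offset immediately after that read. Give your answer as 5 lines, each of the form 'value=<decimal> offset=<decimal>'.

Read 1: bits[0:1] width=1 -> value=1 (bin 1); offset now 1 = byte 0 bit 1; 31 bits remain
Read 2: bits[1:6] width=5 -> value=23 (bin 10111); offset now 6 = byte 0 bit 6; 26 bits remain
Read 3: bits[6:10] width=4 -> value=11 (bin 1011); offset now 10 = byte 1 bit 2; 22 bits remain
Read 4: bits[10:11] width=1 -> value=1 (bin 1); offset now 11 = byte 1 bit 3; 21 bits remain
Read 5: bits[11:18] width=7 -> value=38 (bin 0100110); offset now 18 = byte 2 bit 2; 14 bits remain

Answer: value=1 offset=1
value=23 offset=6
value=11 offset=10
value=1 offset=11
value=38 offset=18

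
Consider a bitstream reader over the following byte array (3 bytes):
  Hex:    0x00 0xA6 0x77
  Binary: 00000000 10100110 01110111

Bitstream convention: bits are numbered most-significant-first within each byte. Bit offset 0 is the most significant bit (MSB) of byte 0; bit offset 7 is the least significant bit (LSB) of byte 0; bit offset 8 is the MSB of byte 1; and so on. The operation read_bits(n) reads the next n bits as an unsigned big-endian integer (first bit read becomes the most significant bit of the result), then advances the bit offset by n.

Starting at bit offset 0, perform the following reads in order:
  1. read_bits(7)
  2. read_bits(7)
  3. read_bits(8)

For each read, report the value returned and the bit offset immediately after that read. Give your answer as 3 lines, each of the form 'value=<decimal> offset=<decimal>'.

Answer: value=0 offset=7
value=41 offset=14
value=157 offset=22

Derivation:
Read 1: bits[0:7] width=7 -> value=0 (bin 0000000); offset now 7 = byte 0 bit 7; 17 bits remain
Read 2: bits[7:14] width=7 -> value=41 (bin 0101001); offset now 14 = byte 1 bit 6; 10 bits remain
Read 3: bits[14:22] width=8 -> value=157 (bin 10011101); offset now 22 = byte 2 bit 6; 2 bits remain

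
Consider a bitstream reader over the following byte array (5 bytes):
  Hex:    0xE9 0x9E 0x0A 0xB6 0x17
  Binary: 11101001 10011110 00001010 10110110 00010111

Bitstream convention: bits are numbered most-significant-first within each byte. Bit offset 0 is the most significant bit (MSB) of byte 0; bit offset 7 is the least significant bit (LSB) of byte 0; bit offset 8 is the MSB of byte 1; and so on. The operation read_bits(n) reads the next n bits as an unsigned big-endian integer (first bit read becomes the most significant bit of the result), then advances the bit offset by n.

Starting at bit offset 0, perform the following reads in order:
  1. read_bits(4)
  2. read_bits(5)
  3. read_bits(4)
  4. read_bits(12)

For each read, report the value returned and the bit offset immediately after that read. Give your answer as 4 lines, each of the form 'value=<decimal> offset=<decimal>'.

Answer: value=14 offset=4
value=19 offset=9
value=3 offset=13
value=3093 offset=25

Derivation:
Read 1: bits[0:4] width=4 -> value=14 (bin 1110); offset now 4 = byte 0 bit 4; 36 bits remain
Read 2: bits[4:9] width=5 -> value=19 (bin 10011); offset now 9 = byte 1 bit 1; 31 bits remain
Read 3: bits[9:13] width=4 -> value=3 (bin 0011); offset now 13 = byte 1 bit 5; 27 bits remain
Read 4: bits[13:25] width=12 -> value=3093 (bin 110000010101); offset now 25 = byte 3 bit 1; 15 bits remain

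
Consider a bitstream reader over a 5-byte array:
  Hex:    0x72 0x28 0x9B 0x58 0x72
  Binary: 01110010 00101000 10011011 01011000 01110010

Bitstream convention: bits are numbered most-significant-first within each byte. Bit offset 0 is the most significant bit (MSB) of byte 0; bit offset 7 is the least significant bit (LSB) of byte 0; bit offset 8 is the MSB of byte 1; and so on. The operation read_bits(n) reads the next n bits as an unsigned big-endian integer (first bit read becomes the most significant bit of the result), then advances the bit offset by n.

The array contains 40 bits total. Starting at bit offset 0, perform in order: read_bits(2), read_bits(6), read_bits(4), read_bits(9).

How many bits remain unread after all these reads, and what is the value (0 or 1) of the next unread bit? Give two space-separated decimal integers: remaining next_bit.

Answer: 19 0

Derivation:
Read 1: bits[0:2] width=2 -> value=1 (bin 01); offset now 2 = byte 0 bit 2; 38 bits remain
Read 2: bits[2:8] width=6 -> value=50 (bin 110010); offset now 8 = byte 1 bit 0; 32 bits remain
Read 3: bits[8:12] width=4 -> value=2 (bin 0010); offset now 12 = byte 1 bit 4; 28 bits remain
Read 4: bits[12:21] width=9 -> value=275 (bin 100010011); offset now 21 = byte 2 bit 5; 19 bits remain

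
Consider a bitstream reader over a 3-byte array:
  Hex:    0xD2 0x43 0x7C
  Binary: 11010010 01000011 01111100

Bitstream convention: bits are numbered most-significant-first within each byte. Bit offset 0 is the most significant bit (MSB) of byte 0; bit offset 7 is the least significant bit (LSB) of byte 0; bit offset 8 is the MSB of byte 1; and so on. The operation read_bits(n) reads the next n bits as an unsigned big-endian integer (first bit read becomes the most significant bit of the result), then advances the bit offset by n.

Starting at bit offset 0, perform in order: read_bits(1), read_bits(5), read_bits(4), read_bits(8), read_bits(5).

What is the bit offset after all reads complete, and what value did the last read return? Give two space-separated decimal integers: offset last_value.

Read 1: bits[0:1] width=1 -> value=1 (bin 1); offset now 1 = byte 0 bit 1; 23 bits remain
Read 2: bits[1:6] width=5 -> value=20 (bin 10100); offset now 6 = byte 0 bit 6; 18 bits remain
Read 3: bits[6:10] width=4 -> value=9 (bin 1001); offset now 10 = byte 1 bit 2; 14 bits remain
Read 4: bits[10:18] width=8 -> value=13 (bin 00001101); offset now 18 = byte 2 bit 2; 6 bits remain
Read 5: bits[18:23] width=5 -> value=30 (bin 11110); offset now 23 = byte 2 bit 7; 1 bits remain

Answer: 23 30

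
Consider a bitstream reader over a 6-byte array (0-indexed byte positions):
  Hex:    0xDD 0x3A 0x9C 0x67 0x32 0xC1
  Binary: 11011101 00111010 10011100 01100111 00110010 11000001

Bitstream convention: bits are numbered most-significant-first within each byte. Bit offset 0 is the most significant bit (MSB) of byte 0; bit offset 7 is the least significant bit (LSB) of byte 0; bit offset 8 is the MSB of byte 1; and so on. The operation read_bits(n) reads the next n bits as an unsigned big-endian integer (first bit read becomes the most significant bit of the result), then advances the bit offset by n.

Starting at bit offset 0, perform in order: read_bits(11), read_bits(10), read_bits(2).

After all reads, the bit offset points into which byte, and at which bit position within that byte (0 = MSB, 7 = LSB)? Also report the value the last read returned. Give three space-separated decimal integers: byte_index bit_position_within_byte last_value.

Read 1: bits[0:11] width=11 -> value=1769 (bin 11011101001); offset now 11 = byte 1 bit 3; 37 bits remain
Read 2: bits[11:21] width=10 -> value=851 (bin 1101010011); offset now 21 = byte 2 bit 5; 27 bits remain
Read 3: bits[21:23] width=2 -> value=2 (bin 10); offset now 23 = byte 2 bit 7; 25 bits remain

Answer: 2 7 2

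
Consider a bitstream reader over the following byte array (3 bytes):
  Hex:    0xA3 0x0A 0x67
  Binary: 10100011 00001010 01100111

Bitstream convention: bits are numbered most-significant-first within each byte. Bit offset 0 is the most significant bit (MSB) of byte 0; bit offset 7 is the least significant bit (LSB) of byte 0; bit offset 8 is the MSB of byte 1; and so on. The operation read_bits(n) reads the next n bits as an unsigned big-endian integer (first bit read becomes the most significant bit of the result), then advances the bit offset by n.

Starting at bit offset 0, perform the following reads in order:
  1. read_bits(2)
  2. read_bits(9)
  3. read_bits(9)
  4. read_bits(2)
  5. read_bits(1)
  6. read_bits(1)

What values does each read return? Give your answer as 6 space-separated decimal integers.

Read 1: bits[0:2] width=2 -> value=2 (bin 10); offset now 2 = byte 0 bit 2; 22 bits remain
Read 2: bits[2:11] width=9 -> value=280 (bin 100011000); offset now 11 = byte 1 bit 3; 13 bits remain
Read 3: bits[11:20] width=9 -> value=166 (bin 010100110); offset now 20 = byte 2 bit 4; 4 bits remain
Read 4: bits[20:22] width=2 -> value=1 (bin 01); offset now 22 = byte 2 bit 6; 2 bits remain
Read 5: bits[22:23] width=1 -> value=1 (bin 1); offset now 23 = byte 2 bit 7; 1 bits remain
Read 6: bits[23:24] width=1 -> value=1 (bin 1); offset now 24 = byte 3 bit 0; 0 bits remain

Answer: 2 280 166 1 1 1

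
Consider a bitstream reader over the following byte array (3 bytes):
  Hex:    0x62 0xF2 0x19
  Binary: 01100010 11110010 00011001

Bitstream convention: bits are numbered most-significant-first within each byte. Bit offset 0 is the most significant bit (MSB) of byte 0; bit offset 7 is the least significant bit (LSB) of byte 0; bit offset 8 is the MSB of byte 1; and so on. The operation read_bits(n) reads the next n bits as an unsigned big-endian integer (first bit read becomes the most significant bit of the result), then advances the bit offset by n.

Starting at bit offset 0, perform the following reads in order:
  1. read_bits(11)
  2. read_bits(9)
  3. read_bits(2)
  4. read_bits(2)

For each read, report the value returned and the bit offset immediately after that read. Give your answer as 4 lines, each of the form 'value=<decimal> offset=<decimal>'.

Read 1: bits[0:11] width=11 -> value=791 (bin 01100010111); offset now 11 = byte 1 bit 3; 13 bits remain
Read 2: bits[11:20] width=9 -> value=289 (bin 100100001); offset now 20 = byte 2 bit 4; 4 bits remain
Read 3: bits[20:22] width=2 -> value=2 (bin 10); offset now 22 = byte 2 bit 6; 2 bits remain
Read 4: bits[22:24] width=2 -> value=1 (bin 01); offset now 24 = byte 3 bit 0; 0 bits remain

Answer: value=791 offset=11
value=289 offset=20
value=2 offset=22
value=1 offset=24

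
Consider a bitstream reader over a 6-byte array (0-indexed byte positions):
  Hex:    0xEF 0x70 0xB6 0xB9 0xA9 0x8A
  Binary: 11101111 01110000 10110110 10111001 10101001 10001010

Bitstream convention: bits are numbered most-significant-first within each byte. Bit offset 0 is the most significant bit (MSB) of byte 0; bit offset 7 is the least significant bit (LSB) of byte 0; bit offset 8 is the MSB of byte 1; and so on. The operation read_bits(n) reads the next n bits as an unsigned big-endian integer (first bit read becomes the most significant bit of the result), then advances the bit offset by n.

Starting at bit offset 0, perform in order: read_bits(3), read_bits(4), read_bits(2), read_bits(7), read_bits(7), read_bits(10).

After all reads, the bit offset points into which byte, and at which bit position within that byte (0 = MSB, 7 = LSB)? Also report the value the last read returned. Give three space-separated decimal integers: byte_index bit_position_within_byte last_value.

Answer: 4 1 371

Derivation:
Read 1: bits[0:3] width=3 -> value=7 (bin 111); offset now 3 = byte 0 bit 3; 45 bits remain
Read 2: bits[3:7] width=4 -> value=7 (bin 0111); offset now 7 = byte 0 bit 7; 41 bits remain
Read 3: bits[7:9] width=2 -> value=2 (bin 10); offset now 9 = byte 1 bit 1; 39 bits remain
Read 4: bits[9:16] width=7 -> value=112 (bin 1110000); offset now 16 = byte 2 bit 0; 32 bits remain
Read 5: bits[16:23] width=7 -> value=91 (bin 1011011); offset now 23 = byte 2 bit 7; 25 bits remain
Read 6: bits[23:33] width=10 -> value=371 (bin 0101110011); offset now 33 = byte 4 bit 1; 15 bits remain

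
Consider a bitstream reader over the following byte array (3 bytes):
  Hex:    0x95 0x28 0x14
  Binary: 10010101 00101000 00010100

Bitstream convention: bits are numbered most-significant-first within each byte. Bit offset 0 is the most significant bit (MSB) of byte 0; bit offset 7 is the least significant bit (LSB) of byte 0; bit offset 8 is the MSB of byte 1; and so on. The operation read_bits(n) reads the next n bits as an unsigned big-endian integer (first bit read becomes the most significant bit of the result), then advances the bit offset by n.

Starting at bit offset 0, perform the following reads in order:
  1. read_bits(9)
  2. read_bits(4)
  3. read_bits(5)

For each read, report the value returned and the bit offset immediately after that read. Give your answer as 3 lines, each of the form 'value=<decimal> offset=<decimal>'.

Answer: value=298 offset=9
value=5 offset=13
value=0 offset=18

Derivation:
Read 1: bits[0:9] width=9 -> value=298 (bin 100101010); offset now 9 = byte 1 bit 1; 15 bits remain
Read 2: bits[9:13] width=4 -> value=5 (bin 0101); offset now 13 = byte 1 bit 5; 11 bits remain
Read 3: bits[13:18] width=5 -> value=0 (bin 00000); offset now 18 = byte 2 bit 2; 6 bits remain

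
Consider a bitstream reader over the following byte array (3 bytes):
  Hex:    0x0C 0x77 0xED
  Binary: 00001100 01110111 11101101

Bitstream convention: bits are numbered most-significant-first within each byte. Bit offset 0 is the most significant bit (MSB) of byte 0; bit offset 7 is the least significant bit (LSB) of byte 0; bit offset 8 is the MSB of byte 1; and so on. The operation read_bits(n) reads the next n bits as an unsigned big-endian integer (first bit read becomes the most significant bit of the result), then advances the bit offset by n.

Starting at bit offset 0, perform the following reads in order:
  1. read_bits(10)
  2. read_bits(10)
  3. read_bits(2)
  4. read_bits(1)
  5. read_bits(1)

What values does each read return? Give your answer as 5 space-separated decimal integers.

Read 1: bits[0:10] width=10 -> value=49 (bin 0000110001); offset now 10 = byte 1 bit 2; 14 bits remain
Read 2: bits[10:20] width=10 -> value=894 (bin 1101111110); offset now 20 = byte 2 bit 4; 4 bits remain
Read 3: bits[20:22] width=2 -> value=3 (bin 11); offset now 22 = byte 2 bit 6; 2 bits remain
Read 4: bits[22:23] width=1 -> value=0 (bin 0); offset now 23 = byte 2 bit 7; 1 bits remain
Read 5: bits[23:24] width=1 -> value=1 (bin 1); offset now 24 = byte 3 bit 0; 0 bits remain

Answer: 49 894 3 0 1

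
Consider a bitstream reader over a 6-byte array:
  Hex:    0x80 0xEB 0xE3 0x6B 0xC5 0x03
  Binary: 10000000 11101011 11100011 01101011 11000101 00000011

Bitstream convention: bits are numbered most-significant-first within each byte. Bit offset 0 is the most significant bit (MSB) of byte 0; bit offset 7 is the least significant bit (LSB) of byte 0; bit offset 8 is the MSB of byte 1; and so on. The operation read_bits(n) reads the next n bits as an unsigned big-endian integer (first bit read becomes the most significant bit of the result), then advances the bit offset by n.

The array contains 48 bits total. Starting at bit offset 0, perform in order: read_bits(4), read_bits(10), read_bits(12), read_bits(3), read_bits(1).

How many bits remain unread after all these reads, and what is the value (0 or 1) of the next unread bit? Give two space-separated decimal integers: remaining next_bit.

Read 1: bits[0:4] width=4 -> value=8 (bin 1000); offset now 4 = byte 0 bit 4; 44 bits remain
Read 2: bits[4:14] width=10 -> value=58 (bin 0000111010); offset now 14 = byte 1 bit 6; 34 bits remain
Read 3: bits[14:26] width=12 -> value=3981 (bin 111110001101); offset now 26 = byte 3 bit 2; 22 bits remain
Read 4: bits[26:29] width=3 -> value=5 (bin 101); offset now 29 = byte 3 bit 5; 19 bits remain
Read 5: bits[29:30] width=1 -> value=0 (bin 0); offset now 30 = byte 3 bit 6; 18 bits remain

Answer: 18 1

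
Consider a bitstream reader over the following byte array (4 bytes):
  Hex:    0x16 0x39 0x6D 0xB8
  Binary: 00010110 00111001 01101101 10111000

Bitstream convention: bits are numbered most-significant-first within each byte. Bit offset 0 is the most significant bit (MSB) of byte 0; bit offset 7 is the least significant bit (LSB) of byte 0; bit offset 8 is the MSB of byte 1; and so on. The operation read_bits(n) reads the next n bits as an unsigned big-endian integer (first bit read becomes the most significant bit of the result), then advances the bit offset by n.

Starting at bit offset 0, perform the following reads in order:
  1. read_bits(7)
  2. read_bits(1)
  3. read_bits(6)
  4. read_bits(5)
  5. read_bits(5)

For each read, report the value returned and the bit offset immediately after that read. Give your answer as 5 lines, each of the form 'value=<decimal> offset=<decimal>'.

Read 1: bits[0:7] width=7 -> value=11 (bin 0001011); offset now 7 = byte 0 bit 7; 25 bits remain
Read 2: bits[7:8] width=1 -> value=0 (bin 0); offset now 8 = byte 1 bit 0; 24 bits remain
Read 3: bits[8:14] width=6 -> value=14 (bin 001110); offset now 14 = byte 1 bit 6; 18 bits remain
Read 4: bits[14:19] width=5 -> value=11 (bin 01011); offset now 19 = byte 2 bit 3; 13 bits remain
Read 5: bits[19:24] width=5 -> value=13 (bin 01101); offset now 24 = byte 3 bit 0; 8 bits remain

Answer: value=11 offset=7
value=0 offset=8
value=14 offset=14
value=11 offset=19
value=13 offset=24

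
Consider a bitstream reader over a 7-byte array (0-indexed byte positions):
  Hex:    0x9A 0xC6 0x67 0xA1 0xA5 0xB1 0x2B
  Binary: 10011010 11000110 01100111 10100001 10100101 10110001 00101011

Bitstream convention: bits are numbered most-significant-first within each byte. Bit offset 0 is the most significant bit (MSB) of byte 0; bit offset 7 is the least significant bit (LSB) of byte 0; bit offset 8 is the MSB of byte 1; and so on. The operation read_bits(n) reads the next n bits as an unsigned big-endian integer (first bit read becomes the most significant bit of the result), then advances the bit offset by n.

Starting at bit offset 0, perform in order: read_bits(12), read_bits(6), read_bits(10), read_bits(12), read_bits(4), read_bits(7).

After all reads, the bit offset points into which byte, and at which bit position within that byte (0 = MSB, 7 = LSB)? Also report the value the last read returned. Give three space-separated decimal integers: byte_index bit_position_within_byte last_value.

Answer: 6 3 9

Derivation:
Read 1: bits[0:12] width=12 -> value=2476 (bin 100110101100); offset now 12 = byte 1 bit 4; 44 bits remain
Read 2: bits[12:18] width=6 -> value=25 (bin 011001); offset now 18 = byte 2 bit 2; 38 bits remain
Read 3: bits[18:28] width=10 -> value=634 (bin 1001111010); offset now 28 = byte 3 bit 4; 28 bits remain
Read 4: bits[28:40] width=12 -> value=421 (bin 000110100101); offset now 40 = byte 5 bit 0; 16 bits remain
Read 5: bits[40:44] width=4 -> value=11 (bin 1011); offset now 44 = byte 5 bit 4; 12 bits remain
Read 6: bits[44:51] width=7 -> value=9 (bin 0001001); offset now 51 = byte 6 bit 3; 5 bits remain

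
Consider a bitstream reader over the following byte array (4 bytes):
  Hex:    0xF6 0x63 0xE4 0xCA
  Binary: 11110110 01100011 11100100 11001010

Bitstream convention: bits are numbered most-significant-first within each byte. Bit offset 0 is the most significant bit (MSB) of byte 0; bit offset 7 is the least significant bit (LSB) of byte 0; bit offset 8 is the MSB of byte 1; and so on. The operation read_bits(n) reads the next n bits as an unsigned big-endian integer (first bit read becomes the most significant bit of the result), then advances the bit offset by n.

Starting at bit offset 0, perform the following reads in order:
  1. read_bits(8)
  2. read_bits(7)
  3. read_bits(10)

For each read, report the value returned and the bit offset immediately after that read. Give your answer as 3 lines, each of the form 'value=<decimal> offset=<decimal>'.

Read 1: bits[0:8] width=8 -> value=246 (bin 11110110); offset now 8 = byte 1 bit 0; 24 bits remain
Read 2: bits[8:15] width=7 -> value=49 (bin 0110001); offset now 15 = byte 1 bit 7; 17 bits remain
Read 3: bits[15:25] width=10 -> value=969 (bin 1111001001); offset now 25 = byte 3 bit 1; 7 bits remain

Answer: value=246 offset=8
value=49 offset=15
value=969 offset=25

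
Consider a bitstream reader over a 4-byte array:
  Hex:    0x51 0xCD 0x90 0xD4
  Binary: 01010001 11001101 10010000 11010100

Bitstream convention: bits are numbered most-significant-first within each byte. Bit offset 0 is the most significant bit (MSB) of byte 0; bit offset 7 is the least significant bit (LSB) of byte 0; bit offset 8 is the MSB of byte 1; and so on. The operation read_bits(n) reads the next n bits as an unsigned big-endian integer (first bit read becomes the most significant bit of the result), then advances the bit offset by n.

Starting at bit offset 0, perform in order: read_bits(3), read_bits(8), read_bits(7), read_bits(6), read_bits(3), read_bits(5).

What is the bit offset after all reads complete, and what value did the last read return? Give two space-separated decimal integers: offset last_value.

Read 1: bits[0:3] width=3 -> value=2 (bin 010); offset now 3 = byte 0 bit 3; 29 bits remain
Read 2: bits[3:11] width=8 -> value=142 (bin 10001110); offset now 11 = byte 1 bit 3; 21 bits remain
Read 3: bits[11:18] width=7 -> value=54 (bin 0110110); offset now 18 = byte 2 bit 2; 14 bits remain
Read 4: bits[18:24] width=6 -> value=16 (bin 010000); offset now 24 = byte 3 bit 0; 8 bits remain
Read 5: bits[24:27] width=3 -> value=6 (bin 110); offset now 27 = byte 3 bit 3; 5 bits remain
Read 6: bits[27:32] width=5 -> value=20 (bin 10100); offset now 32 = byte 4 bit 0; 0 bits remain

Answer: 32 20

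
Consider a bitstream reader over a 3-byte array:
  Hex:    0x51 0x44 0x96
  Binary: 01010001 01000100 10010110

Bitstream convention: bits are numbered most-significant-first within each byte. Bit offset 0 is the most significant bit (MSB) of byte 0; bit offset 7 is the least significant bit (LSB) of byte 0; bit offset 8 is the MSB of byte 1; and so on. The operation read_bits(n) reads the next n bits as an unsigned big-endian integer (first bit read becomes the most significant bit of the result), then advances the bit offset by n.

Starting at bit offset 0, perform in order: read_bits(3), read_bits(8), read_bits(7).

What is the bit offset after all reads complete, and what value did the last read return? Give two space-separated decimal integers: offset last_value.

Answer: 18 18

Derivation:
Read 1: bits[0:3] width=3 -> value=2 (bin 010); offset now 3 = byte 0 bit 3; 21 bits remain
Read 2: bits[3:11] width=8 -> value=138 (bin 10001010); offset now 11 = byte 1 bit 3; 13 bits remain
Read 3: bits[11:18] width=7 -> value=18 (bin 0010010); offset now 18 = byte 2 bit 2; 6 bits remain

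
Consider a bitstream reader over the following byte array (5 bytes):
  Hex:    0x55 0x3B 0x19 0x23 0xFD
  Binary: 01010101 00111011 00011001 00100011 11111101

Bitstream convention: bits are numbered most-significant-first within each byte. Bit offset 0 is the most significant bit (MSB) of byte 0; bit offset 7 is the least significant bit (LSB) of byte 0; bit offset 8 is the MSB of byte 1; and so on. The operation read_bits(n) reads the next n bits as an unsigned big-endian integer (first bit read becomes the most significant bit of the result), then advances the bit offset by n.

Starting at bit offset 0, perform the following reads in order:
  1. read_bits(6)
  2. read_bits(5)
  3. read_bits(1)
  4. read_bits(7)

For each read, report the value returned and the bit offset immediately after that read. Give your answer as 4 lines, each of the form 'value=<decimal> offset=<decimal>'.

Read 1: bits[0:6] width=6 -> value=21 (bin 010101); offset now 6 = byte 0 bit 6; 34 bits remain
Read 2: bits[6:11] width=5 -> value=9 (bin 01001); offset now 11 = byte 1 bit 3; 29 bits remain
Read 3: bits[11:12] width=1 -> value=1 (bin 1); offset now 12 = byte 1 bit 4; 28 bits remain
Read 4: bits[12:19] width=7 -> value=88 (bin 1011000); offset now 19 = byte 2 bit 3; 21 bits remain

Answer: value=21 offset=6
value=9 offset=11
value=1 offset=12
value=88 offset=19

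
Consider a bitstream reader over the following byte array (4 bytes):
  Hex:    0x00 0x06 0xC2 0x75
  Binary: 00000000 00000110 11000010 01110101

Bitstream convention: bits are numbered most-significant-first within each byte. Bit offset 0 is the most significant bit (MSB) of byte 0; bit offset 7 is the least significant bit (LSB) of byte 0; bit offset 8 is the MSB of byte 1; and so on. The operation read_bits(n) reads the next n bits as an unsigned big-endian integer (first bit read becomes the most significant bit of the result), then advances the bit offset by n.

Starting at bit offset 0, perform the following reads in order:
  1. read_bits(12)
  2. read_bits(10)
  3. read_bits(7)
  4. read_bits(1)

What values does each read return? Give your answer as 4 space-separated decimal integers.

Read 1: bits[0:12] width=12 -> value=0 (bin 000000000000); offset now 12 = byte 1 bit 4; 20 bits remain
Read 2: bits[12:22] width=10 -> value=432 (bin 0110110000); offset now 22 = byte 2 bit 6; 10 bits remain
Read 3: bits[22:29] width=7 -> value=78 (bin 1001110); offset now 29 = byte 3 bit 5; 3 bits remain
Read 4: bits[29:30] width=1 -> value=1 (bin 1); offset now 30 = byte 3 bit 6; 2 bits remain

Answer: 0 432 78 1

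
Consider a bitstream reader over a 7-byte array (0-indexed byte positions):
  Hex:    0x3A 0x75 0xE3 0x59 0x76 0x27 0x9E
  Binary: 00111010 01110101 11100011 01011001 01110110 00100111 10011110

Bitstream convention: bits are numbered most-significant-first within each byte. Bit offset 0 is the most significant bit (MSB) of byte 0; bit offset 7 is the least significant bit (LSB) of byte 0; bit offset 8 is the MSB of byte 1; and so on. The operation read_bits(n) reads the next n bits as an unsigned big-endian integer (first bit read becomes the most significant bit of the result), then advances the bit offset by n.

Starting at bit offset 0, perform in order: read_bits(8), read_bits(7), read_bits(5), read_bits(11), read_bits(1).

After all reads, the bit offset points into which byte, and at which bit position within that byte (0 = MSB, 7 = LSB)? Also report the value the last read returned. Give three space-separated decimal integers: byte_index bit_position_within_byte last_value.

Answer: 4 0 1

Derivation:
Read 1: bits[0:8] width=8 -> value=58 (bin 00111010); offset now 8 = byte 1 bit 0; 48 bits remain
Read 2: bits[8:15] width=7 -> value=58 (bin 0111010); offset now 15 = byte 1 bit 7; 41 bits remain
Read 3: bits[15:20] width=5 -> value=30 (bin 11110); offset now 20 = byte 2 bit 4; 36 bits remain
Read 4: bits[20:31] width=11 -> value=428 (bin 00110101100); offset now 31 = byte 3 bit 7; 25 bits remain
Read 5: bits[31:32] width=1 -> value=1 (bin 1); offset now 32 = byte 4 bit 0; 24 bits remain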